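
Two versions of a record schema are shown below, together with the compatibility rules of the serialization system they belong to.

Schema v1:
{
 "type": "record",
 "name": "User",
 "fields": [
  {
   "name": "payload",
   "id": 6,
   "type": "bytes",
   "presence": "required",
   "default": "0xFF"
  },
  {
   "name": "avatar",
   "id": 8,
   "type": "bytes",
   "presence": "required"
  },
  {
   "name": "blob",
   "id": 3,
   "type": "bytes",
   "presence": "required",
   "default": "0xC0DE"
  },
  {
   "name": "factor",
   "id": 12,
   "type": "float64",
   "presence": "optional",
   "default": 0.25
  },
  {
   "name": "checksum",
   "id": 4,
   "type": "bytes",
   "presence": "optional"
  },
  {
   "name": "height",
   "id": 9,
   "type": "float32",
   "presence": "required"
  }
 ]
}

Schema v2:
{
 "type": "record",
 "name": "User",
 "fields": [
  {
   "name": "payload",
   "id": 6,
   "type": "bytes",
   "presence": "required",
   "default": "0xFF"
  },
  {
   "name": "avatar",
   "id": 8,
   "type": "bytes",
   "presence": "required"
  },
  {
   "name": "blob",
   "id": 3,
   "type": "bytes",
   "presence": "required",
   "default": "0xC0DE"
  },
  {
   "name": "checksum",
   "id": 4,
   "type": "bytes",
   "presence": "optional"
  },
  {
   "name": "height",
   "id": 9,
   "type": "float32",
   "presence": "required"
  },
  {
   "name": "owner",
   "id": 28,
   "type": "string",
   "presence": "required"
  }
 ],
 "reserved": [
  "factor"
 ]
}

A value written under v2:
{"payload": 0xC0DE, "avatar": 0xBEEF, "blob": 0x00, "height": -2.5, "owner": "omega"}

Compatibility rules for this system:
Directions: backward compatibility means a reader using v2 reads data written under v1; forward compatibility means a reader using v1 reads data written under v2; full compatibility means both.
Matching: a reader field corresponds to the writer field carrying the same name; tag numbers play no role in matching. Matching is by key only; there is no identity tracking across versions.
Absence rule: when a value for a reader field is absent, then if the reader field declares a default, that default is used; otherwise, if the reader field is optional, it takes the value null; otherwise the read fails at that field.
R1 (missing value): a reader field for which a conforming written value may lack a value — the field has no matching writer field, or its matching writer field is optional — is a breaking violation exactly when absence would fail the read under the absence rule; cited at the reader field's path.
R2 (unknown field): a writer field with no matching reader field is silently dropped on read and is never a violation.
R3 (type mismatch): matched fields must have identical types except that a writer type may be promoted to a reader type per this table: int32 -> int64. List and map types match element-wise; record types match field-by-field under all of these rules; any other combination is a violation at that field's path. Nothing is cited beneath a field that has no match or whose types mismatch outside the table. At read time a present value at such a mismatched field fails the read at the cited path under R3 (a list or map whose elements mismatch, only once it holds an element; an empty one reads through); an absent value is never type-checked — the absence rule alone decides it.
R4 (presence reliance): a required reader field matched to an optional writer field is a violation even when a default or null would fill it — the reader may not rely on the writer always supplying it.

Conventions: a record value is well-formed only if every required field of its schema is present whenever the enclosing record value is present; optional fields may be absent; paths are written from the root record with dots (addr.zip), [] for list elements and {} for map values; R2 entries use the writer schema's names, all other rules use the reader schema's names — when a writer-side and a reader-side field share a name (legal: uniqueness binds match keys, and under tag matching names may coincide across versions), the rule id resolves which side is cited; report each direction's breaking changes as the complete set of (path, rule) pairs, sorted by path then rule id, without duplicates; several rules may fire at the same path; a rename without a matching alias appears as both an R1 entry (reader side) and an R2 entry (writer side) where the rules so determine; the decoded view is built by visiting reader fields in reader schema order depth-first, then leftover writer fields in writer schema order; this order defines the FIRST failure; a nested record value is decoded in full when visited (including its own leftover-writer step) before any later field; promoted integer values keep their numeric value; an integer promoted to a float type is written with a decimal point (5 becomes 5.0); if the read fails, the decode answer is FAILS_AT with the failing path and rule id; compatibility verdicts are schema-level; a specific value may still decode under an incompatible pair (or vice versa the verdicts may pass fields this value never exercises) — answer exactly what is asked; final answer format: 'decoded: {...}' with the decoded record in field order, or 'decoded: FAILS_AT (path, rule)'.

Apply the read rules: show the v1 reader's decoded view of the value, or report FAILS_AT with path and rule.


decoded: {"payload": 0xC0DE, "avatar": 0xBEEF, "blob": 0x00, "factor": 0.25, "checksum": null, "height": -2.5}

each type pair in User: writer, then reader
decoding the User value with the v1 reader:
  payload := 0xC0DE
  avatar := 0xBEEF
  blob := 0x00
  factor := 0.25 (absent -> default)
  checksum := null (absent, optional -> null)
  height := -2.5
  writer owner: unknown -> dropped
  => decoded: {"payload": 0xC0DE, "avatar": 0xBEEF, "blob": 0x00, "factor": 0.25, "checksum": null, "height": -2.5}
remaining User differences; none change what is asked:
  removed field factor from record User (its key "factor" joins the reserved list) -> triggers nothing under the printed rules; the User answer is the same either way
  added field owner to record User: required string, tag 28 (in v2 it sits last) -> shifts the User verdicts, not this decode


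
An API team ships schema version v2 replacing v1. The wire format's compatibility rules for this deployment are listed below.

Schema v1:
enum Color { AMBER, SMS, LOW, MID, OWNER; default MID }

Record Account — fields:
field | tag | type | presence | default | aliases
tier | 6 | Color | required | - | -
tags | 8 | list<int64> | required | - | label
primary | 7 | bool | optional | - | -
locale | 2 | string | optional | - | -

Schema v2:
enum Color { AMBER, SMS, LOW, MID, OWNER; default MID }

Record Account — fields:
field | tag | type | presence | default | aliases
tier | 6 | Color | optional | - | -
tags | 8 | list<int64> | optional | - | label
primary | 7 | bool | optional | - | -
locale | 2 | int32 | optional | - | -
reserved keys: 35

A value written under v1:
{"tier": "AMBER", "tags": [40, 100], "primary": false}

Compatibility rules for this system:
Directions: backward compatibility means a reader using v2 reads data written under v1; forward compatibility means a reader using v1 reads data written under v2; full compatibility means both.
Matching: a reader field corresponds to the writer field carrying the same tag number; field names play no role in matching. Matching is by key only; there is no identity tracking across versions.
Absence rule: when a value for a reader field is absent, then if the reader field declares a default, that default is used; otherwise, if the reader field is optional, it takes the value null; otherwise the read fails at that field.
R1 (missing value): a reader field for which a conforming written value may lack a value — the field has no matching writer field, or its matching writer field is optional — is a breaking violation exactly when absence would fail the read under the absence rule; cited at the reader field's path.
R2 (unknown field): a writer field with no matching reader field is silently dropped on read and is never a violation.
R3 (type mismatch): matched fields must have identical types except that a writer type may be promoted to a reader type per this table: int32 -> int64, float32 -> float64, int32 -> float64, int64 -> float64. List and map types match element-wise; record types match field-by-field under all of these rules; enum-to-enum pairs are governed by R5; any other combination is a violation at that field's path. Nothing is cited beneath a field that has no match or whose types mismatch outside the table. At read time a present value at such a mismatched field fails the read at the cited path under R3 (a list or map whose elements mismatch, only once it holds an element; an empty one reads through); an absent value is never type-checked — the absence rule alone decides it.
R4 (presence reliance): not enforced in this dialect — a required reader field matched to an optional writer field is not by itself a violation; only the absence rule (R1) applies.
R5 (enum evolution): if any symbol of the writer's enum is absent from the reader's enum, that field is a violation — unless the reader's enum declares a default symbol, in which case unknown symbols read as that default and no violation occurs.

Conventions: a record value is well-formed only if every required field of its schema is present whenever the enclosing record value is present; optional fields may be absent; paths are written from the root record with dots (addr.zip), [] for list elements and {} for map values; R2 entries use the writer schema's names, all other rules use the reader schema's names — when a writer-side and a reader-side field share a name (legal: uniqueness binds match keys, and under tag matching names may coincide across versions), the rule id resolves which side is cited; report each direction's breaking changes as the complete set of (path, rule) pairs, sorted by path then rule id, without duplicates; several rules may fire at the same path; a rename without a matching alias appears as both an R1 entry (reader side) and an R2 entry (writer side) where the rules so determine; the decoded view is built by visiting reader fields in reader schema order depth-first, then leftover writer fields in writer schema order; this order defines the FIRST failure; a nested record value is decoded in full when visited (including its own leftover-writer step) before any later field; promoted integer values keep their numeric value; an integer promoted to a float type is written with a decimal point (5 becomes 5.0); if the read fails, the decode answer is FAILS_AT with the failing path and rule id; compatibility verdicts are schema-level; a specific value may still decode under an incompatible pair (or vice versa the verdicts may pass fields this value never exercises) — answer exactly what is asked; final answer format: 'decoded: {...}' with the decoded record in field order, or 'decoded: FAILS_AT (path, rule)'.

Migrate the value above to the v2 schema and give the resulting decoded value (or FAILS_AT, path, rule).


decoded: {"tier": "AMBER", "tags": [40, 100], "primary": false, "locale": null}

each type pair in Account: writer, then reader
decode (reader v2):
  tier := "AMBER"
  tags := [40, 100]
  primary := false
  locale := null (absent, optional -> null)
  => decoded: {"tier": "AMBER", "tags": [40, 100], "primary": false, "locale": null}
the rest of the Account diff is inert for this question:
  field locale in record Account: type string changed to int32 -> changes Account's schema-level verdicts only — the decode of this value is the same
  field tier in record Account: required changed to optional -> changes Account's schema-level verdicts only — the decode of this value is the same
  field tags in record Account: required changed to optional -> changes Account's schema-level verdicts only — the decode of this value is the same


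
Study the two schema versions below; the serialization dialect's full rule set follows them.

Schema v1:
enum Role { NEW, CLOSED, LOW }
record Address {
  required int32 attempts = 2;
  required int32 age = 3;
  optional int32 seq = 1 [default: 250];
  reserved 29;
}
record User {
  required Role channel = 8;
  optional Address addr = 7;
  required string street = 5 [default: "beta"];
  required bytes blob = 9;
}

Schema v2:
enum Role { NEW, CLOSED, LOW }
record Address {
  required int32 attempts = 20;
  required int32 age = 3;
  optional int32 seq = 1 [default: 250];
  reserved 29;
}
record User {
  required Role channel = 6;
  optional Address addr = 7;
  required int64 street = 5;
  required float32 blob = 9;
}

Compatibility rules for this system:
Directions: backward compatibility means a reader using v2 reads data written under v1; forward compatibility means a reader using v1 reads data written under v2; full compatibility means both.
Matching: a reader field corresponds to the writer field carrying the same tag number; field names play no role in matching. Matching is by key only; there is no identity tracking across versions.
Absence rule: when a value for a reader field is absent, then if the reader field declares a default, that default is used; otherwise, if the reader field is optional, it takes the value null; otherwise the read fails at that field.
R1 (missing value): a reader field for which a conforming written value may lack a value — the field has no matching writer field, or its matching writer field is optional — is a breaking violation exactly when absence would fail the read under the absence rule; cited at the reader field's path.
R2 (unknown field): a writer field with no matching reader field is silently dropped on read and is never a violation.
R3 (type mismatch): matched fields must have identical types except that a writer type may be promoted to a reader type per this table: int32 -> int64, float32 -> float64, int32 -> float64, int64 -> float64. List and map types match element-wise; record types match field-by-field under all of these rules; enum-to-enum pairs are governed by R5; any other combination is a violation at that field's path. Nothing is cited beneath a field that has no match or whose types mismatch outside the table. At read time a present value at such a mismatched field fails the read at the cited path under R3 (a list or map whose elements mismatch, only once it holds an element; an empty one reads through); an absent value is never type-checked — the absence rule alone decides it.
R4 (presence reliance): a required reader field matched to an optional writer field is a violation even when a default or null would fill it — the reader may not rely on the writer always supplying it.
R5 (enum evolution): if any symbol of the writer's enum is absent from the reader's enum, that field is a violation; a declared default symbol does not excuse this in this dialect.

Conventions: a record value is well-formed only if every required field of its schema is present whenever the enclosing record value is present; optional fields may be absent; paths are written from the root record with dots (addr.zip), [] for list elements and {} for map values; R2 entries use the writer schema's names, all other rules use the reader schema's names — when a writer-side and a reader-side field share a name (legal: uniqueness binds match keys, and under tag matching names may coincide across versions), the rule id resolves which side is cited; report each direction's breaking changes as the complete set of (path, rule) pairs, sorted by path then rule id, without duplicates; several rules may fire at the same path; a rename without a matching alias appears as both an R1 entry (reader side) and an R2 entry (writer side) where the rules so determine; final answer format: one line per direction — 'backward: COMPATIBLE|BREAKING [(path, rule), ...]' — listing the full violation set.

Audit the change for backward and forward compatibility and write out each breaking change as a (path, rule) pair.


in User below, arrows point writer -> reader
checking backward for User: reader v2 against writer v1:
  channel has no writer counterpart
  addr <- addr (Address -> Address, writer optional)
  street <- street (string -> int64, writer required)
  blob <- blob (bytes -> float32, writer required)
  leftover writer field: channel
  addr.attempts has no writer counterpart
  addr.age <- addr.age (int32 -> int32, writer required)
  addr.seq <- addr.seq (int32 -> int32, writer optional)
  leftover writer field: addr.attempts
  breaking: (addr.attempts, R1)
  breaking: (blob, R3)
  breaking: (channel, R1)
  breaking: (street, R3)
  backward on User therefore BREAKING (4)
checking forward for User: reader v1 against writer v2:
  channel has no writer counterpart
  addr <- addr (Address -> Address, writer optional)
  street <- street (int64 -> string, writer required)
  blob <- blob (float32 -> bytes, writer required)
  leftover writer field: channel
  addr.attempts has no writer counterpart
  addr.age <- addr.age (int32 -> int32, writer required)
  addr.seq <- addr.seq (int32 -> int32, writer optional)
  leftover writer field: addr.attempts
  breaking: (addr.attempts, R1)
  breaking: (blob, R3)
  breaking: (channel, R1)
  breaking: (street, R3)
  forward on User therefore BREAKING (4)

backward: BREAKING [(addr.attempts, R1), (blob, R3), (channel, R1), (street, R3)]; forward: BREAKING [(addr.attempts, R1), (blob, R3), (channel, R1), (street, R3)]


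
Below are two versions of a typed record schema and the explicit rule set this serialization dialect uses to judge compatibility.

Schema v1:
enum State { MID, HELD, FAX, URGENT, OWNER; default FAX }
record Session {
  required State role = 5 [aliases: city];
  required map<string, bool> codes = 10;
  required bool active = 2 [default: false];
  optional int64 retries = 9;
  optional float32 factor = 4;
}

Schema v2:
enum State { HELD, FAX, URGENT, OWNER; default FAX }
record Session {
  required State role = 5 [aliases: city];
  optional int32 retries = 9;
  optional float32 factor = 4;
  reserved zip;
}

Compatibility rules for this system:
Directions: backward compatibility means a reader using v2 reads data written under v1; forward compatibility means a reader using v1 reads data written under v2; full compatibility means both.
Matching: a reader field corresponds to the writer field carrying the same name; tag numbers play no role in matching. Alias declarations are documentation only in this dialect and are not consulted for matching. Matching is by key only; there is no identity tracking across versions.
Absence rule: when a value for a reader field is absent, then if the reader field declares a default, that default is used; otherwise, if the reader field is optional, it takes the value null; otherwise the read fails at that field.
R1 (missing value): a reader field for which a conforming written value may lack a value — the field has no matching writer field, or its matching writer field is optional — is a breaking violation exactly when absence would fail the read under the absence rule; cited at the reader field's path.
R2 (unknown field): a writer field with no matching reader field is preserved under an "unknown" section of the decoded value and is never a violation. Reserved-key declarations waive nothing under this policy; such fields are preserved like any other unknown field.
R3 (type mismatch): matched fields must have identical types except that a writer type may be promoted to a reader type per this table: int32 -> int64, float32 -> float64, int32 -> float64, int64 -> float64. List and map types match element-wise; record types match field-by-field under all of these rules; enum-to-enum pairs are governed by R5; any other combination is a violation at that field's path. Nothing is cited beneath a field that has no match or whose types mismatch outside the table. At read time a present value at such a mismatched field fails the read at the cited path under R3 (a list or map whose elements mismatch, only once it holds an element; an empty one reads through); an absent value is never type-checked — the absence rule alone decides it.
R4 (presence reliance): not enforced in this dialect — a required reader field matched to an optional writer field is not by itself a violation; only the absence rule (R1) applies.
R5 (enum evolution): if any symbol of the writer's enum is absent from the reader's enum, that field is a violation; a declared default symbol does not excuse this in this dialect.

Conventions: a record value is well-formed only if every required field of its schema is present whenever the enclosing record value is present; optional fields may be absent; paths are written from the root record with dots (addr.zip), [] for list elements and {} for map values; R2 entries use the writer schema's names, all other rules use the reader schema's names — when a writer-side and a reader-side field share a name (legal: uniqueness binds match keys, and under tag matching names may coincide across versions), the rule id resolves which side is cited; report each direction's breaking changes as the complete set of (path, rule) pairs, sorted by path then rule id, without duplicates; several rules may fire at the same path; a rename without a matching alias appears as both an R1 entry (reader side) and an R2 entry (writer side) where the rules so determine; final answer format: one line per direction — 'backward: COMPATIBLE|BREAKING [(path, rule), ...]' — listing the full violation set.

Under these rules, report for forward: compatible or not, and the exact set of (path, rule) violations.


forward: BREAKING [(codes, R1)]

the writer's type comes first in each Session pair
forward for Session (reader v1, writer v2):
  role: paired with writer role (State -> State; writer required)
  codes has no writer counterpart
  active has no writer counterpart
  retries: paired with writer retries (int32 -> int64; writer optional)
  factor: paired with writer factor (float32 -> float32; writer optional)
  R1 fires at codes
  => 1 violation(s): forward is BREAKING for Session
the other Session changes do not affect what is asked:
  field retries in record Session: type int64 changed to int32 -> its effect on Session is confined to the backward direction, not asked
  enum State (field role in record Session): symbol MID removed -> its effect on Session is confined to the backward direction, not asked
  removed field active from record Session -> fires no rule on Session, leaving the asked answer as it is


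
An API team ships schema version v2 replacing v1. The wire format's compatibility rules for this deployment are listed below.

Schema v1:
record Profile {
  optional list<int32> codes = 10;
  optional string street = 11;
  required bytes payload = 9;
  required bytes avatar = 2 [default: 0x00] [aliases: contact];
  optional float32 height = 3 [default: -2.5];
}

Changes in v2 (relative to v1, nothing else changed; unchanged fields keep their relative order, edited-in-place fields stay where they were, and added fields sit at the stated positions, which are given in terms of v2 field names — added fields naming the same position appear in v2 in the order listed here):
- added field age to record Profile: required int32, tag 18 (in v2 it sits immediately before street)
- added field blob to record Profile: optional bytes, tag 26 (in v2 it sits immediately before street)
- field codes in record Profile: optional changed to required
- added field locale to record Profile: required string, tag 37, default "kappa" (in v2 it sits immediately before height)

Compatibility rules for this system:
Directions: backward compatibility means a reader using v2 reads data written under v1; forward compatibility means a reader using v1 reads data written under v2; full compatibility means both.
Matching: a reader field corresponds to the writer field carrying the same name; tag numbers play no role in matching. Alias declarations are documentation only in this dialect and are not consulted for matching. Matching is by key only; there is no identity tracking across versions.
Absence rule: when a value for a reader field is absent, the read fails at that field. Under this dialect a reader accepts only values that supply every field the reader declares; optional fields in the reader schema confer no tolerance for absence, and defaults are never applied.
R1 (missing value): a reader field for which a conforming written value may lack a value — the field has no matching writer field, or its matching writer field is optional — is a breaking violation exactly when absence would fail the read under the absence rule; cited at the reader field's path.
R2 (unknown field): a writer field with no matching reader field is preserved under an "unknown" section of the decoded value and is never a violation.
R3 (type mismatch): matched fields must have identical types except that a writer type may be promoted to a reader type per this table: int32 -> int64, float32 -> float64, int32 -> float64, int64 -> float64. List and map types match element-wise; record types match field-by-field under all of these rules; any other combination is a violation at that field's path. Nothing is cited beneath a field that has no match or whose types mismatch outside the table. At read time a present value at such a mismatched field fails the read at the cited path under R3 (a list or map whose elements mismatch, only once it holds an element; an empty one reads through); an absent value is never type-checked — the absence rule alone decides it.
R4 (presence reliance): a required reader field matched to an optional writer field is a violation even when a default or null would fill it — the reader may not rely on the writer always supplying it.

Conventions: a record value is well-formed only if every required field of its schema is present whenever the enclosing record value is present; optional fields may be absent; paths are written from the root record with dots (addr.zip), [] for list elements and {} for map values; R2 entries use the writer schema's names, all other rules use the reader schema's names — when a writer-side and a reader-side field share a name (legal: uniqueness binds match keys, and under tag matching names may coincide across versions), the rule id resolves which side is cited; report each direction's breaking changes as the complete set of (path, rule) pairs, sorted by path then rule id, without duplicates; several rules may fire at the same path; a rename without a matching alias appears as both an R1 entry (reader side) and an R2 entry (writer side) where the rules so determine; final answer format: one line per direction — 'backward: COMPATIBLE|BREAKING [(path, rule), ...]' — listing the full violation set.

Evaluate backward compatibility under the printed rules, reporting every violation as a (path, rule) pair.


backward: BREAKING [(age, R1), (blob, R1), (codes, R1), (codes, R4), (height, R1), (locale, R1), (street, R1)]

in Profile below, arrows point writer -> reader
backward on Profile — v2 reading data written by v1:
  list<int32> -> list<int32>, writer optional: codes aligns to codes
  no writer field matches reader age
  no writer field matches reader blob
  string -> string, writer optional: street aligns to street
  bytes -> bytes, writer required: payload aligns to payload
  bytes -> bytes, writer required: avatar aligns to avatar
  no writer field matches reader locale
  float32 -> float32, writer optional: height aligns to height
  R1 fires at age
  R1 fires at blob
  R1 fires at codes
  R4 fires at codes
  R1 fires at height
  R1 fires at locale
  R1 fires at street
  => backward: BREAKING (7)


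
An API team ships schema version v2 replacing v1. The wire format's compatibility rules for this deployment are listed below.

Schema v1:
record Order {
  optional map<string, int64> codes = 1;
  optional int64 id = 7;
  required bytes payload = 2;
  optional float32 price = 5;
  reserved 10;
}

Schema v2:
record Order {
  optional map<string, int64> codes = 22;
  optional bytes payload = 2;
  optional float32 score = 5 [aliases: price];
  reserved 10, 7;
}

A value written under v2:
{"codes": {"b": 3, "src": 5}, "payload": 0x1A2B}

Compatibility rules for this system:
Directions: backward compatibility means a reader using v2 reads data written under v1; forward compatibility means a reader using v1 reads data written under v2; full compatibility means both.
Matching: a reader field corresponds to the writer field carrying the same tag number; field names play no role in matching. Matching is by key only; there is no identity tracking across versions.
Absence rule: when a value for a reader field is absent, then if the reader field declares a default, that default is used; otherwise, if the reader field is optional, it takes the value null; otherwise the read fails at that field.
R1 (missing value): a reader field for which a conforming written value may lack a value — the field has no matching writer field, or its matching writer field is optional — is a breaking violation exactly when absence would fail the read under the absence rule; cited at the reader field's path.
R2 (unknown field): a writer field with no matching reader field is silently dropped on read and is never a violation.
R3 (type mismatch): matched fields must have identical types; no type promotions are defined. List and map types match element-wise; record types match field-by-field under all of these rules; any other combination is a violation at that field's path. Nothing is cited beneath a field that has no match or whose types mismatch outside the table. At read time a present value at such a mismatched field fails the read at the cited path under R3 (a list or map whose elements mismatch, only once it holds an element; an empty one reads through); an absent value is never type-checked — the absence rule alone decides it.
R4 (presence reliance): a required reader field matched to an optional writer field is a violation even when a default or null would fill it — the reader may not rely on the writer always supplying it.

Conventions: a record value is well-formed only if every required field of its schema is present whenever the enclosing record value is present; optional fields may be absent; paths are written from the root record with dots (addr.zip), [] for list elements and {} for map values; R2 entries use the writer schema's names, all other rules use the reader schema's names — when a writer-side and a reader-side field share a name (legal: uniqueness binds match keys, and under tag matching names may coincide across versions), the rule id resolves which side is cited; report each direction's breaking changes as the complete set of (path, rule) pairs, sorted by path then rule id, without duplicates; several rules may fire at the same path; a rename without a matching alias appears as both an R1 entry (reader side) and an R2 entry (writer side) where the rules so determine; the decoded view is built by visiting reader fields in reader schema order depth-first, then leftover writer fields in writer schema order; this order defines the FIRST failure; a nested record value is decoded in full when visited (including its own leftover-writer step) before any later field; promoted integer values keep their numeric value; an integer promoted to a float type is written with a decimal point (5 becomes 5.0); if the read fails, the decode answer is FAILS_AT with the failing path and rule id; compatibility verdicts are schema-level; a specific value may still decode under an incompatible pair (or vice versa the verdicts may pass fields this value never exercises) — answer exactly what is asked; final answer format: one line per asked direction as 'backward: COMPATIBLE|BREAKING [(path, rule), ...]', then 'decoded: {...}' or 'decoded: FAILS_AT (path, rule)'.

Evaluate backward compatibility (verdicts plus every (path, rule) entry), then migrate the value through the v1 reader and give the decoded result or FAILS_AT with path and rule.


backward: COMPATIBLE []; decoded: {"codes": null, "id": null, "payload": 0x1A2B, "price": null}

each type pair in Order: writer, then reader
checking backward for Order: reader v2 against writer v1:
  codes: no writer-side match
  payload: paired with writer payload (bytes -> bytes; writer required)
  score: paired with writer price (float32 -> float32; writer optional)
  writer codes: unknown to reader
  writer id: unknown to reader
  => backward verdict for Order: COMPATIBLE, no violations
decode walk for Order under reader schema v1:
  codes := null (not supplied -> null)
  id := null (not supplied -> null)
  payload := 0x1A2B
  price := null (not supplied -> null)
  writer codes: unmatched, discarded
  => decoded: {"codes": null, "id": null, "payload": 0x1A2B, "price": null}
checking off the Order differences that do not matter here:
  removed field id from record Order (its key 7 joins the reserved list) -> triggers nothing under Order's printed rules — same verdict
  renamed field price to score in record Order (alias price declared on the renamed field) -> triggers nothing under Order's printed rules — same verdict
  field payload in record Order: required changed to optional -> matters only for Order's forward compatibility — outside the asked direction


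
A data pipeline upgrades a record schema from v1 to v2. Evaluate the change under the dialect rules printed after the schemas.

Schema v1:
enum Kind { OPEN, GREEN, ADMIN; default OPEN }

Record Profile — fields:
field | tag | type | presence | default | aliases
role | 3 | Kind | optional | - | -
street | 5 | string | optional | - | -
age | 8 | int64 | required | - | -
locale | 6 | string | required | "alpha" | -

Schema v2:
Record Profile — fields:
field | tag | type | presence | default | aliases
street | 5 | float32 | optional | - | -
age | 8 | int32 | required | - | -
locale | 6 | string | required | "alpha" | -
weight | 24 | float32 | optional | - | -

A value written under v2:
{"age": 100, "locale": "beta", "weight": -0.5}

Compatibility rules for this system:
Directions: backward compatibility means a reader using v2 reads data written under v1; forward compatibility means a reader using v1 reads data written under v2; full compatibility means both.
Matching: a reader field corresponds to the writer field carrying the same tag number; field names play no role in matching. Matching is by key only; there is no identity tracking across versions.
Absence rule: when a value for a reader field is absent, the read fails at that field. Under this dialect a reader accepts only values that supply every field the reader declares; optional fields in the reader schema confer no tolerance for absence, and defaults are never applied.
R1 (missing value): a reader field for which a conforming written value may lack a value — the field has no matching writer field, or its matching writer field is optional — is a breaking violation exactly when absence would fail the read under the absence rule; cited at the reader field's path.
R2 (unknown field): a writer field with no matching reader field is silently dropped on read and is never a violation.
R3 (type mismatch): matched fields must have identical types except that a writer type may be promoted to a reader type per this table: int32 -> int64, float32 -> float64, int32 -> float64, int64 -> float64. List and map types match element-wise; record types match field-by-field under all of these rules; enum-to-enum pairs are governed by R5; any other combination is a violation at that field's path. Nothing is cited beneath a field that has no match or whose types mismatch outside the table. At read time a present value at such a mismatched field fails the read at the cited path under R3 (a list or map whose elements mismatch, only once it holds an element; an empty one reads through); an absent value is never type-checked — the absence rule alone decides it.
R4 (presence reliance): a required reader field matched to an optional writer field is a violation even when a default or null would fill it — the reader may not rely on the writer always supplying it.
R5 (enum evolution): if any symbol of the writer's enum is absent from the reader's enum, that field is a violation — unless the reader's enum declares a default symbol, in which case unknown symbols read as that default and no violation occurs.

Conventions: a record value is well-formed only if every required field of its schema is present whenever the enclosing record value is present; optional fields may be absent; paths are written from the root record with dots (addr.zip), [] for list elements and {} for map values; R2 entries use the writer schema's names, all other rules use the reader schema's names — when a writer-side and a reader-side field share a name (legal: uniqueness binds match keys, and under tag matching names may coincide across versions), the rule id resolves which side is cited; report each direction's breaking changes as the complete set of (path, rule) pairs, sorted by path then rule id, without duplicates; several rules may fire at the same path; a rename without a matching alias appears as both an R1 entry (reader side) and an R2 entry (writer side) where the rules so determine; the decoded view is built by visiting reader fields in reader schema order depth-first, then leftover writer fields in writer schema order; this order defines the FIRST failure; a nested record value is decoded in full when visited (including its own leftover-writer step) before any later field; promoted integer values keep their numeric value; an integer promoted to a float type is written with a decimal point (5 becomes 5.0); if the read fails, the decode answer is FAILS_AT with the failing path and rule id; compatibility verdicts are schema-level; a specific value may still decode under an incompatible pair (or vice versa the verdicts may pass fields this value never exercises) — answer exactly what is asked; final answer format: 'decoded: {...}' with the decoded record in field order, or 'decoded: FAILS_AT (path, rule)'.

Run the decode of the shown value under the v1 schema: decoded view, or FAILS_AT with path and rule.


decoded: FAILS_AT (role, R1)

the writer's type comes first in each Profile pair
decode (reader v1):
  read fails at role under R1 (no fill)
  => FAILS_AT (role, R1)
checking off the Profile differences that do not matter here:
  field age in record Profile: type int64 changed to int32 -> a verdict-level change on Profile — the shown value reads the same
  added field weight to record Profile: optional float32, tag 24 (in v2 it sits last) -> a verdict-level change on Profile — the shown value reads the same
  field street in record Profile: type string changed to float32 -> a verdict-level change on Profile — the shown value reads the same


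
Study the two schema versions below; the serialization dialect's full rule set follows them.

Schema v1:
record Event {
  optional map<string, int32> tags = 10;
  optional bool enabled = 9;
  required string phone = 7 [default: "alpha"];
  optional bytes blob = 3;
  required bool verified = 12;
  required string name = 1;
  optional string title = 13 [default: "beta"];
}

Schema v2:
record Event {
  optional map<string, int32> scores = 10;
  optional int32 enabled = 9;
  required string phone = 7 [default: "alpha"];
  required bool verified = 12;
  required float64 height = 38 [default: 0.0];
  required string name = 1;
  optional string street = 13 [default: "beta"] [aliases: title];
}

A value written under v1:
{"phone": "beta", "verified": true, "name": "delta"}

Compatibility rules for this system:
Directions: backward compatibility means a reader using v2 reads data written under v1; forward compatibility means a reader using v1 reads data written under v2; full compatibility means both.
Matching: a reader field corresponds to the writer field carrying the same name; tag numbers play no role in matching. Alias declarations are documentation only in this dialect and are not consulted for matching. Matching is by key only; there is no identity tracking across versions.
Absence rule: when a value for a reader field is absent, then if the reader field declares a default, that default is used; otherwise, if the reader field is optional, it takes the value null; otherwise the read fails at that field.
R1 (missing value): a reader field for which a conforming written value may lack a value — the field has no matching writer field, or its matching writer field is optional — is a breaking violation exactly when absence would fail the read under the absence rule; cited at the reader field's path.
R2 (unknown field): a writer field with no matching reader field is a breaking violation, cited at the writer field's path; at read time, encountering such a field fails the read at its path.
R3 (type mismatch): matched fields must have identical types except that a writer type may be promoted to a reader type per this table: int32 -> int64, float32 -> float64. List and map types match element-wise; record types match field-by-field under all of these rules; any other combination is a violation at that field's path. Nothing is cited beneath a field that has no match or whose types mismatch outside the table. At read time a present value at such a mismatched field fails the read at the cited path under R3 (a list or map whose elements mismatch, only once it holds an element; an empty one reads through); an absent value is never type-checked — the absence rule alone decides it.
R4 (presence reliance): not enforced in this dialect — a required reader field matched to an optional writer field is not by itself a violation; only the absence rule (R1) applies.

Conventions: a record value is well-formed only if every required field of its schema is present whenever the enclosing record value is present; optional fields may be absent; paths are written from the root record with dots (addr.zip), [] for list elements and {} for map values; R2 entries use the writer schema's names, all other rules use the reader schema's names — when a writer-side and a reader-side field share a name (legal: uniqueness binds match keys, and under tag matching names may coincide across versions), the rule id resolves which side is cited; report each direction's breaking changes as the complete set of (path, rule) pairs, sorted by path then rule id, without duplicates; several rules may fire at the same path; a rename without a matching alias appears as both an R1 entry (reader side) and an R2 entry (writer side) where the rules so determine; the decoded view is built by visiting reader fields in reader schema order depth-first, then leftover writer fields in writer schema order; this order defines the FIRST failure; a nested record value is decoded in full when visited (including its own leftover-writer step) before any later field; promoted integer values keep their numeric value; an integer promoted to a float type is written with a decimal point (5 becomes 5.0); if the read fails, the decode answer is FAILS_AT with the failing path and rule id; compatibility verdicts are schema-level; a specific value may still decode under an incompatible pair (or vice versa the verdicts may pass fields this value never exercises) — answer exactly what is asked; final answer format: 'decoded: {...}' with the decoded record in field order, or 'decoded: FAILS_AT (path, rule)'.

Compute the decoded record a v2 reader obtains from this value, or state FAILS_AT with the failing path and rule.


decoded: {"scores": null, "enabled": null, "phone": "beta", "verified": true, "height": 0.0, "name": "delta", "street": "beta"}

the writer's type comes first in each Event pair
decoding the Event value with the v2 reader:
  scores := null (absent, optional -> null)
  enabled := null (absent, optional -> null)
  phone := "beta"
  verified := true
  height := 0.0 (absent -> default)
  name := "delta"
  street := "beta" (absent -> default)
  => decoded: {"scores": null, "enabled": null, "phone": "beta", "verified": true, "height": 0.0, "name": "delta", "street": "beta"}
the rest of the Event diff is inert for this question:
  field enabled in record Event: type bool changed to int32 -> shifts the Event verdicts, not this decode
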